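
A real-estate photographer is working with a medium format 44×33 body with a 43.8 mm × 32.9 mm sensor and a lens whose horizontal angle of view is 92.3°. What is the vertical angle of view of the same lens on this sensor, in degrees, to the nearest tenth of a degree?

From the horizontal AOV: f = 43.8 / (2·tan(46.15°)) = 43.8 / 2.08194 ≈ 21.0381 mm.
Vertical AOV = 2·arctan(32.9 / (2 × 21.0381)) = 2·arctan(0.78192) ≈ 76.0449°.

76.0°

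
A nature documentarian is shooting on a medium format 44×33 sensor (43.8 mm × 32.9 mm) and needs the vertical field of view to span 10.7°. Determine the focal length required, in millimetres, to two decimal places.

From α = 2·arctan(h/2f) we get f = h / (2·tan(α/2)).
With h = 32.9 mm and α/2 = 5.35°, tan(α/2) ≈ 0.09365, so f ≈ 32.9 / 0.18729 ≈ 175.6588 mm.

175.66 mm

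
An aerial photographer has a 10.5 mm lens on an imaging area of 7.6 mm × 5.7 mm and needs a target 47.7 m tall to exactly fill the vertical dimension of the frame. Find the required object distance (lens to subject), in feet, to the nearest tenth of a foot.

288.3 ft

W: 47.7 m = 47700 mm.
Magnification m = h/W = dᵢ/dₒ; combined with 1/f = 1/dₒ + 1/dᵢ this gives dₒ = f·(1 + W/h).
dₒ = 10.5 mm × (1 + 47700/5.7) = 10.5 × 8369.4211 ≈ 87878.921 mm = 87878.921/304.8 ft = 288.317 ft.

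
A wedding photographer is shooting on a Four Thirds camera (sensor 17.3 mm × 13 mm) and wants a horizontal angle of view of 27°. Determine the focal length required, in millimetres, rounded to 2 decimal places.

From α = 2·arctan(w/2f) we get f = w / (2·tan(α/2)).
With w = 17.3 mm and α/2 = 13.5°, tan(α/2) ≈ 0.24008, so f ≈ 17.3 / 0.48016 ≈ 36.0298 mm.

36.03 mm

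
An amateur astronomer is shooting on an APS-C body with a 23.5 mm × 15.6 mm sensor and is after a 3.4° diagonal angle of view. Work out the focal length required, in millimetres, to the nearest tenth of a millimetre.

475.2 mm

Sensor diagonal = √(23.5² + 15.6²) = √795.6100 ≈ 28.2066 mm.
From α = 2·arctan(d/2f) we get f = d / (2·tan(α/2)).
With d = 28.2066 mm and α/2 = 1.7°, tan(α/2) ≈ 0.02968, so f ≈ 28.2066 / 0.05936 ≈ 475.1890 mm.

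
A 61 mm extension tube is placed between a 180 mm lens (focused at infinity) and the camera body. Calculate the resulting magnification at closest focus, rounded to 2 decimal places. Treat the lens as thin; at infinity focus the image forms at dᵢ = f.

The tube moves the image plane from f to f + e, so dᵢ = 180 + 61 = 241 mm. Focus is achieved when 1/f = 1/dₒ + 1/dᵢ, giving dₒ = 1/(1/f − 1/(f+e)).
Magnification m = dᵢ/dₒ = (f+e)·(1/f − 1/(f+e)) = e/f = 61/180 ≈ 0.3389.

0.34×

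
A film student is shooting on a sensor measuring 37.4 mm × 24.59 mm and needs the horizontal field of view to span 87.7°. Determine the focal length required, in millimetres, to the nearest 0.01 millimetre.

19.47 mm

From α = 2·arctan(w/2f) we get f = w / (2·tan(α/2)).
With w = 37.4 mm and α/2 = 43.85°, tan(α/2) ≈ 0.96064, so f ≈ 37.4 / 1.92128 ≈ 19.4661 mm.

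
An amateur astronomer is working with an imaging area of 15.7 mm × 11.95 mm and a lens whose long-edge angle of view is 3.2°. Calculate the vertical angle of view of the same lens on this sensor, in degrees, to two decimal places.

2.44°

From the long-edge AOV: f = 15.7 / (2·tan(1.6°)) = 15.7 / 0.05587 ≈ 281.0343 mm.
Vertical AOV = 2·arctan(11.95 / (2 × 281.0343)) = 2·arctan(0.02126) ≈ 2.4359°.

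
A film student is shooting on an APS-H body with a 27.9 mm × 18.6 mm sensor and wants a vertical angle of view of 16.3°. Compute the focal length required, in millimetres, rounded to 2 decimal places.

From α = 2·arctan(h/2f) we get f = h / (2·tan(α/2)).
With h = 18.6 mm and α/2 = 8.15°, tan(α/2) ≈ 0.14321, so f ≈ 18.6 / 0.28642 ≈ 64.9389 mm.

64.94 mm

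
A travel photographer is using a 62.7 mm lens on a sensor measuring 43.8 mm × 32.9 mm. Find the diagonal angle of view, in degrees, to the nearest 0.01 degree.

47.20°

Sensor diagonal = √(43.8² + 32.9²) = √3000.8500 ≈ 54.7800 mm.
Angle of view α = 2·arctan(d/2f) with d = 54.7800 mm and f = 62.7 mm.
d/2f = 0.43684; arctan(0.43684) ≈ 23.5977°, so α ≈ 47.1955°.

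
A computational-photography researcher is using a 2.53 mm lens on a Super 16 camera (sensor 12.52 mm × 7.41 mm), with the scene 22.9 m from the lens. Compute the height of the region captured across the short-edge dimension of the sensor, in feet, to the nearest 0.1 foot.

dₒ: 22.9 m = 22900 mm.
Similar triangles through the lens centre give W/dₒ = h/dᵢ; with 1/f = 1/dₒ + 1/dᵢ this gives W = h·(dₒ − f)/f.
W = 7.41 mm × (22900 − 2.53) / 2.53 = 7.41 × 9050.3834 ≈ 67063.341 mm = 67063.341/304.8 ft = 220.024 ft.

220.0 ft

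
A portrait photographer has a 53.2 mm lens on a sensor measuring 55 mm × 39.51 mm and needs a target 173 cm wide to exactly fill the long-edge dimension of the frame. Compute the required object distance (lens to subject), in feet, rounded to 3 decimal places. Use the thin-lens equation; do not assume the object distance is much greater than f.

W: 173 cm = 1730 mm.
Magnification m = w/W = dᵢ/dₒ; combined with 1/f = 1/dₒ + 1/dᵢ this gives dₒ = f·(1 + W/w).
dₒ = 53.2 mm × (1 + 1730/55) = 53.2 × 32.4545 ≈ 1726.582 mm = 1726.582/304.8 ft = 5.66464 ft.

5.665 ft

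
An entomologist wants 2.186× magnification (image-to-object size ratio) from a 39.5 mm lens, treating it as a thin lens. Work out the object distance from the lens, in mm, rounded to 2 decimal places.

57.57 mm

With m = dᵢ/dₒ and 1/f = 1/dₒ + 1/dᵢ, substituting dᵢ = m·dₒ gives 1/f = (1 + 1/m)/dₒ, hence dₒ = f·(1 + 1/m).
dₒ = 39.5 × (1 + 1/2.186) = 39.5 × 1.45746 ≈ 57.570 mm.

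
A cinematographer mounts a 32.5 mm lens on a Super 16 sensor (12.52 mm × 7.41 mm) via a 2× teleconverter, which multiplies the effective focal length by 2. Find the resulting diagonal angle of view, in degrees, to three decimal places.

Effective focal length f = 32.5 × 2 = 65 mm.
Sensor diagonal = √(12.52² + 7.41²) = √211.6585 ≈ 14.5485 mm.
α = 2·arctan(14.548 / (2 × 65)) = 2·arctan(0.11191) ≈ 12.7710°.

12.771°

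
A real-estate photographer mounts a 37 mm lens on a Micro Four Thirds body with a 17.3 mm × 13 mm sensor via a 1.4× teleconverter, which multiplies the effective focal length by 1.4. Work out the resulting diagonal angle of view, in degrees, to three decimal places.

Effective focal length f = 37 × 1.4 = 51.8 mm.
Sensor diagonal = √(17.3² + 13²) = √468.2900 ≈ 21.6400 mm.
α = 2·arctan(21.640 / (2 × 51.8)) = 2·arctan(0.20888) ≈ 23.5967°.

23.597°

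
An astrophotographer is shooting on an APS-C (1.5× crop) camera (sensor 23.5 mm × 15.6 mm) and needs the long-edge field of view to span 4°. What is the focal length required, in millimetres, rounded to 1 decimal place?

From α = 2·arctan(w/2f) we get f = w / (2·tan(α/2)).
With w = 23.5 mm and α/2 = 2°, tan(α/2) ≈ 0.03492, so f ≈ 23.5 / 0.06984 ≈ 336.4760 mm.

336.5 mm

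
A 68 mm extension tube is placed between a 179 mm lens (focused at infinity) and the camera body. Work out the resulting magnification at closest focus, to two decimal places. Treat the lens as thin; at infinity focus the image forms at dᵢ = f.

0.38×

The tube moves the image plane from f to f + e, so dᵢ = 179 + 68 = 247 mm. Focus is achieved when 1/f = 1/dₒ + 1/dᵢ, giving dₒ = 1/(1/f − 1/(f+e)).
Magnification m = dᵢ/dₒ = (f+e)·(1/f − 1/(f+e)) = e/f = 68/179 ≈ 0.3799.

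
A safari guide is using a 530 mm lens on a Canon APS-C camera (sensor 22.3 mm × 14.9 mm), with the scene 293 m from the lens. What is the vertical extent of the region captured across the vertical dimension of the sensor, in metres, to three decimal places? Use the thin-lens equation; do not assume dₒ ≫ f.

dₒ: 293 m = 293000 mm.
Similar triangles through the lens centre give W/dₒ = h/dᵢ; with 1/f = 1/dₒ + 1/dᵢ this gives W = h·(dₒ − f)/f.
W = 14.9 mm × (293000 − 530) / 530 = 14.9 × 551.8302 ≈ 8222.270 mm = 8.22227 m.

8.222 m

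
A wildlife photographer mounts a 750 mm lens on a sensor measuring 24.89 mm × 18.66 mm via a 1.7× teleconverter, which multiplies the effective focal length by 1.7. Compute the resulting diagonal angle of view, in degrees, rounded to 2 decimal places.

1.40°

Effective focal length f = 750 × 1.7 = 1275 mm.
Sensor diagonal = √(24.89² + 18.66²) = √967.7077 ≈ 31.1080 mm.
α = 2·arctan(31.108 / (2 × 1275)) = 2·arctan(0.01220) ≈ 1.3979°.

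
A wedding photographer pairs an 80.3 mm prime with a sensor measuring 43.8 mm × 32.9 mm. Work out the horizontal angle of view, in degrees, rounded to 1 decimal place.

30.5°

Angle of view α = 2·arctan(w/2f) with w = 43.8 mm and f = 80.3 mm.
w/2f = 0.27273; arctan(0.27273) ≈ 15.2551°, so α ≈ 30.5102°.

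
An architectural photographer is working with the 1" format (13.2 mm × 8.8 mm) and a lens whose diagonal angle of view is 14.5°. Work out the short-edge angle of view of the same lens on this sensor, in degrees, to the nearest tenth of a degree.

8.1°

Sensor diagonal = √(13.2² + 8.8²) = √251.6800 ≈ 15.8644 mm.
From the diagonal AOV: f = 15.8644 / (2·tan(7.25°)) = 15.8644 / 0.25443 ≈ 62.3523 mm.
Short-edge AOV = 2·arctan(8.8 / (2 × 62.3523)) = 2·arctan(0.07057) ≈ 8.0730°.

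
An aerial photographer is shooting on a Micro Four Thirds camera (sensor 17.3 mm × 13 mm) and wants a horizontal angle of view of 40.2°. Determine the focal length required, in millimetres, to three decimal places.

From α = 2·arctan(w/2f) we get f = w / (2·tan(α/2)).
With w = 17.3 mm and α/2 = 20.1°, tan(α/2) ≈ 0.36595, so f ≈ 17.3 / 0.73190 ≈ 23.6372 mm.

23.637 mm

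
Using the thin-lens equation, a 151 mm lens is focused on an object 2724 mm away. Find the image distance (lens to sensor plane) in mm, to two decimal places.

1/dᵢ = 1/f − 1/dₒ = 1/151 − 1/2724 = 0.0062554 mm⁻¹.
dᵢ = 1/0.0062554 ≈ 159.8616 mm.

159.86 mm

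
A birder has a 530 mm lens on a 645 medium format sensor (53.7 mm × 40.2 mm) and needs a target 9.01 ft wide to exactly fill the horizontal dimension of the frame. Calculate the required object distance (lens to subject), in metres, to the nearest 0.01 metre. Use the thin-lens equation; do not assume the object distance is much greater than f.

27.63 m

W: 9.01 ft × 304.8 mm/ft = 2746.25 mm.
Magnification m = w/W = dᵢ/dₒ; combined with 1/f = 1/dₒ + 1/dᵢ this gives dₒ = f·(1 + W/w).
dₒ = 530 mm × (1 + 2746.25/53.7) = 530 × 52.1406 ≈ 27634.495 mm = 27.6345 m.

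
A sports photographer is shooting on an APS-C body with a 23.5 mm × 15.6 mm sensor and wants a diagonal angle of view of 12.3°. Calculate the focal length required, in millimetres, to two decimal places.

130.89 mm

Sensor diagonal = √(23.5² + 15.6²) = √795.6100 ≈ 28.2066 mm.
From α = 2·arctan(d/2f) we get f = d / (2·tan(α/2)).
With d = 28.2066 mm and α/2 = 6.15°, tan(α/2) ≈ 0.10775, so f ≈ 28.2066 / 0.21550 ≈ 130.8866 mm.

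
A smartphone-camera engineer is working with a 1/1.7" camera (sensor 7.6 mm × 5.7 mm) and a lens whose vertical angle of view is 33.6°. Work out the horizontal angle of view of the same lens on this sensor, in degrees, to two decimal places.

43.86°

From the vertical AOV: f = 5.7 / (2·tan(16.8°)) = 5.7 / 0.60384 ≈ 9.4397 mm.
Horizontal AOV = 2·arctan(7.6 / (2 × 9.4397)) = 2·arctan(0.40256) ≈ 43.8552°.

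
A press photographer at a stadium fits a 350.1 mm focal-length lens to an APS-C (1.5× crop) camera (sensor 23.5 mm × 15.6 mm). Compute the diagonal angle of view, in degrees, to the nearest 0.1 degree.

Sensor diagonal = √(23.5² + 15.6²) = √795.6100 ≈ 28.2066 mm.
Angle of view α = 2·arctan(d/2f) with d = 28.2066 mm and f = 350.1 mm.
d/2f = 0.04028; arctan(0.04028) ≈ 2.3068°, so α ≈ 4.6137°.

4.6°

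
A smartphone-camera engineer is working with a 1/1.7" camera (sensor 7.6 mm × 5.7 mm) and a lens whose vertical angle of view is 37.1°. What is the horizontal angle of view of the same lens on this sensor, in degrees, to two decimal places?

48.21°

From the vertical AOV: f = 5.7 / (2·tan(18.55°)) = 5.7 / 0.67113 ≈ 8.4931 mm.
Horizontal AOV = 2·arctan(7.6 / (2 × 8.4931)) = 2·arctan(0.44742) ≈ 48.2095°.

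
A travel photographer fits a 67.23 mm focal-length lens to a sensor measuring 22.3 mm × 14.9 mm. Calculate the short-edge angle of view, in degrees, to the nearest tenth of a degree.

Angle of view α = 2·arctan(h/2f) with h = 14.9 mm and f = 67.23 mm.
h/2f = 0.11081; arctan(0.11081) ≈ 6.3234°, so α ≈ 12.6467°.

12.6°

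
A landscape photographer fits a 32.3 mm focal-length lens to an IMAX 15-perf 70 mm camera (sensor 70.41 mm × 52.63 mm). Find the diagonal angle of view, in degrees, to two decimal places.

Sensor diagonal = √(70.41² + 52.63²) = √7727.4850 ≈ 87.9061 mm.
Angle of view α = 2·arctan(d/2f) with d = 87.9061 mm and f = 32.3 mm.
d/2f = 1.36078; arctan(1.36078) ≈ 53.6888°, so α ≈ 107.3775°.

107.38°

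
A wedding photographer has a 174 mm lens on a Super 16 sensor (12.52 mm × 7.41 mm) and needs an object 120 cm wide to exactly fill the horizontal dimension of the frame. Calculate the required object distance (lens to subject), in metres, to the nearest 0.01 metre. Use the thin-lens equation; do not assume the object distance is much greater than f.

16.85 m

W: 120 cm = 1200 mm.
Magnification m = w/W = dᵢ/dₒ; combined with 1/f = 1/dₒ + 1/dᵢ this gives dₒ = f·(1 + W/w).
dₒ = 174 mm × (1 + 1200/12.52) = 174 × 96.8466 ≈ 16851.316 mm = 16.8513 m.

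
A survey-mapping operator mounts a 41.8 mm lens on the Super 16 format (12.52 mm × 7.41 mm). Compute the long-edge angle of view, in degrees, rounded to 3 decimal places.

17.035°

Angle of view α = 2·arctan(w/2f) with w = 12.52 mm and f = 41.8 mm.
w/2f = 0.14976; arctan(0.14976) ≈ 8.5174°, so α ≈ 17.0347°.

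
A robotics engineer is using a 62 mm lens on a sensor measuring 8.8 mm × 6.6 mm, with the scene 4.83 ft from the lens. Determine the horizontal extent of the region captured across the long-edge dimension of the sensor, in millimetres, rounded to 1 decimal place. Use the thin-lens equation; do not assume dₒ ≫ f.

dₒ: 4.83 ft × 304.8 mm/ft = 1472.18 mm.
Similar triangles through the lens centre give W/dₒ = w/dᵢ; with 1/f = 1/dₒ + 1/dᵢ this gives W = w·(dₒ − f)/f.
W = 8.8 mm × (1472.18 − 62) / 62 = 8.8 × 22.7449 ≈ 200.155 mm.

200.2 mm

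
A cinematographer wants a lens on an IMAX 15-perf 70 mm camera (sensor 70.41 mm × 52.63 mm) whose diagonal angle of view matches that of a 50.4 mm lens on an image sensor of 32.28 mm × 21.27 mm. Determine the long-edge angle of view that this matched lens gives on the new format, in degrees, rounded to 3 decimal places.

34.152°

Sensor diagonal = √(32.28² + 21.27²) = √1494.4113 ≈ 38.6576 mm.
Sensor diagonal = √(70.41² + 52.63²) = √7727.4850 ≈ 87.9061 mm.
Equal diagonal AOV ⇒ f₂ = f₁ · 87.9061/38.6576 = 50.4 × 2.27397 ≈ 114.6079 mm.
Long-edge AOV on the new format = 2·arctan(70.41 / (2 × 114.6079)) = 2·arctan(0.30718) ≈ 34.1516°.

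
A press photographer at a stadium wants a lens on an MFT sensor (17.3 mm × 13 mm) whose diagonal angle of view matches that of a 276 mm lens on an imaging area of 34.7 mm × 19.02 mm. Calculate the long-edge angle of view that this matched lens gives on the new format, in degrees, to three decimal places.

6.560°

Sensor diagonal = √(34.7² + 19.02²) = √1565.8504 ≈ 39.5708 mm.
Sensor diagonal = √(17.3² + 13²) = √468.2900 ≈ 21.6400 mm.
Equal diagonal AOV ⇒ f₂ = f₁ · 21.6400/39.5708 = 276 × 0.54687 ≈ 150.9355 mm.
Long-edge AOV on the new format = 2·arctan(17.3 / (2 × 150.9355)) = 2·arctan(0.05731) ≈ 6.5600°.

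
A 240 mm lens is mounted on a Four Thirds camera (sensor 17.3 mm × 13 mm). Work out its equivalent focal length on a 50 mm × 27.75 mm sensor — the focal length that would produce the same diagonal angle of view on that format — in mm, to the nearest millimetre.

Sensor diagonal = √(17.3² + 13²) = √468.2900 ≈ 21.6400 mm.
Sensor diagonal = √(50² + 27.75²) = √3270.0625 ≈ 57.1845 mm.
Equal angle of view means equal diagonal/f ratio, so f₂ = f₁ · (diagonal₂/diagonal₁) = 240 × 57.1845/21.6400.
f₂ = 240 × 2.64253 ≈ 634.208 mm.

634 mm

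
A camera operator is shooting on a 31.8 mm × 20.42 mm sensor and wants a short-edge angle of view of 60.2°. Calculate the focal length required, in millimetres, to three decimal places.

From α = 2·arctan(h/2f) we get f = h / (2·tan(α/2)).
With h = 20.42 mm and α/2 = 30.1°, tan(α/2) ≈ 0.57968, so f ≈ 20.42 / 1.15936 ≈ 17.6132 mm.

17.613 mm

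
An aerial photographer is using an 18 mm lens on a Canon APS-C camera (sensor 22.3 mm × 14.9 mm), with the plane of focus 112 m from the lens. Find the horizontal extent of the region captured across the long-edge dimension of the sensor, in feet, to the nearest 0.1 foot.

455.2 ft

dₒ: 112 m = 112000 mm.
Similar triangles through the lens centre give W/dₒ = w/dᵢ; with 1/f = 1/dₒ + 1/dᵢ this gives W = w·(dₒ − f)/f.
W = 22.3 mm × (112000 − 18) / 18 = 22.3 × 6221.2222 ≈ 138733.256 mm = 138733.256/304.8 ft = 455.162 ft.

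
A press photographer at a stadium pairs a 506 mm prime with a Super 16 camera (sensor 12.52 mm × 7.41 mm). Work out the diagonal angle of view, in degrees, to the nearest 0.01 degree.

1.65°

Sensor diagonal = √(12.52² + 7.41²) = √211.6585 ≈ 14.5485 mm.
Angle of view α = 2·arctan(d/2f) with d = 14.5485 mm and f = 506 mm.
d/2f = 0.01438; arctan(0.01438) ≈ 0.8236°, so α ≈ 1.6473°.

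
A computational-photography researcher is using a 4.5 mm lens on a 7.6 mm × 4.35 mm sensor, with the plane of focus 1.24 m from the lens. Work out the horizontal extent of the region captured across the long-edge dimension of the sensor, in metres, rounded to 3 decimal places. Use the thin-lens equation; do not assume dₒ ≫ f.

2.087 m

dₒ: 1.24 m = 1240 mm.
Similar triangles through the lens centre give W/dₒ = w/dᵢ; with 1/f = 1/dₒ + 1/dᵢ this gives W = w·(dₒ − f)/f.
W = 7.6 mm × (1240 − 4.5) / 4.5 = 7.6 × 274.5556 ≈ 2086.622 mm = 2.08662 m.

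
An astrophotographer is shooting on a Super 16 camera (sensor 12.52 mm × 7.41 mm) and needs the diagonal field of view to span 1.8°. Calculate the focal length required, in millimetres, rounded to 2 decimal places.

Sensor diagonal = √(12.52² + 7.41²) = √211.6585 ≈ 14.5485 mm.
From α = 2·arctan(d/2f) we get f = d / (2·tan(α/2)).
With d = 14.5485 mm and α/2 = 0.9°, tan(α/2) ≈ 0.01571, so f ≈ 14.5485 / 0.03142 ≈ 463.0547 mm.

463.05 mm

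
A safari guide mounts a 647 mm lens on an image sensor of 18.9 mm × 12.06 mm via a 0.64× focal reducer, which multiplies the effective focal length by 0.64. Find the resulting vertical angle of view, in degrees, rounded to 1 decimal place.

1.7°

Effective focal length f = 647 × 0.64 = 414.08 mm.
α = 2·arctan(12.06 / (2 × 414.08)) = 2·arctan(0.01456) ≈ 1.6686°.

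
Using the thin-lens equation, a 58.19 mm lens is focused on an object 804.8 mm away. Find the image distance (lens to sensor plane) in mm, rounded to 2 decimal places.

62.73 mm

1/dᵢ = 1/f − 1/dₒ = 1/58.19 − 1/804.8 = 0.0159425 mm⁻¹.
dᵢ = 1/0.0159425 ≈ 62.7253 mm.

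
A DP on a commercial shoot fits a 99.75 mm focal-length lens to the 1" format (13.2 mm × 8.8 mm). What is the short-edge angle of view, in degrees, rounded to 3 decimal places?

5.051°

Angle of view α = 2·arctan(h/2f) with h = 8.8 mm and f = 99.75 mm.
h/2f = 0.04411; arctan(0.04411) ≈ 2.5257°, so α ≈ 5.0514°.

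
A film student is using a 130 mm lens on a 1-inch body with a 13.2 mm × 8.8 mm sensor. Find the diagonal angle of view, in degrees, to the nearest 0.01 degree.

6.98°

Sensor diagonal = √(13.2² + 8.8²) = √251.6800 ≈ 15.8644 mm.
Angle of view α = 2·arctan(d/2f) with d = 15.8644 mm and f = 130 mm.
d/2f = 0.06102; arctan(0.06102) ≈ 3.4917°, so α ≈ 6.9834°.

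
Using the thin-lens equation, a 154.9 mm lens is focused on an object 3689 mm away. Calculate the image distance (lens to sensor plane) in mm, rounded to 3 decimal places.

1/dᵢ = 1/f − 1/dₒ = 1/154.9 − 1/3689 = 0.0061847 mm⁻¹.
dᵢ = 1/0.0061847 ≈ 161.6893 mm.

161.689 mm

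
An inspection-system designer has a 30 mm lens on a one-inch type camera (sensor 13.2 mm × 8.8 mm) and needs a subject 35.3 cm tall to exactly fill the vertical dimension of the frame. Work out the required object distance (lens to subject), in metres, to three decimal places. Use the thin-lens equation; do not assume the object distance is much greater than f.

W: 35.3 cm = 353 mm.
Magnification m = h/W = dᵢ/dₒ; combined with 1/f = 1/dₒ + 1/dᵢ this gives dₒ = f·(1 + W/h).
dₒ = 30 mm × (1 + 353/8.8) = 30 × 41.1136 ≈ 1233.409 mm = 1.23341 m.

1.233 m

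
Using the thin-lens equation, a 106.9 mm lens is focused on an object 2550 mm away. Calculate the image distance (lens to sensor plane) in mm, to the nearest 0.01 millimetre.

1/dᵢ = 1/f − 1/dₒ = 1/106.9 − 1/2550 = 0.0089624 mm⁻¹.
dᵢ = 1/0.0089624 ≈ 111.5775 mm.

111.58 mm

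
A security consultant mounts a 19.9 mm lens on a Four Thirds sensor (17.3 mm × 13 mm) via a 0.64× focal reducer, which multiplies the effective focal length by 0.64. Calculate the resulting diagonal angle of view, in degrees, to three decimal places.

Effective focal length f = 19.9 × 0.64 = 12.736 mm.
Sensor diagonal = √(17.3² + 13²) = √468.2900 ≈ 21.6400 mm.
α = 2·arctan(21.640 / (2 × 12.736)) = 2·arctan(0.84956) ≈ 80.6998°.

80.700°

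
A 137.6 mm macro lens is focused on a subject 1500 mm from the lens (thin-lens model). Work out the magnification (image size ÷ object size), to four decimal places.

Thin lens: 1/f = 1/dₒ + 1/dᵢ → 1/dᵢ = 1/137.6 − 1/1500 = 0.0066008 mm⁻¹, so dᵢ ≈ 151.4974 mm.
Magnification m = dᵢ/dₒ = 151.4974/1500 ≈ 0.10100.

0.1010×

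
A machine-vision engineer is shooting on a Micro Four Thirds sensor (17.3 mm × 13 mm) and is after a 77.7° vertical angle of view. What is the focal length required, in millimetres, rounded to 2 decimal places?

From α = 2·arctan(h/2f) we get f = h / (2·tan(α/2)).
With h = 13 mm and α/2 = 38.85°, tan(α/2) ≈ 0.80546, so f ≈ 13 / 1.61092 ≈ 8.0699 mm.

8.07 mm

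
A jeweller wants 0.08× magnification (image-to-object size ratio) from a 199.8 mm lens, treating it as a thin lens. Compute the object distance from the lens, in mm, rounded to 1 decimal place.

2697.3 mm

With m = dᵢ/dₒ and 1/f = 1/dₒ + 1/dᵢ, substituting dᵢ = m·dₒ gives 1/f = (1 + 1/m)/dₒ, hence dₒ = f·(1 + 1/m).
dₒ = 199.8 × (1 + 1/0.08) = 199.8 × 13.50000 ≈ 2697.300 mm.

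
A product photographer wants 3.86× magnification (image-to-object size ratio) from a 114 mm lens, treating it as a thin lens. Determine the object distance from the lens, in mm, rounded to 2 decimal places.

143.53 mm

With m = dᵢ/dₒ and 1/f = 1/dₒ + 1/dᵢ, substituting dᵢ = m·dₒ gives 1/f = (1 + 1/m)/dₒ, hence dₒ = f·(1 + 1/m).
dₒ = 114 × (1 + 1/3.86) = 114 × 1.25907 ≈ 143.534 mm.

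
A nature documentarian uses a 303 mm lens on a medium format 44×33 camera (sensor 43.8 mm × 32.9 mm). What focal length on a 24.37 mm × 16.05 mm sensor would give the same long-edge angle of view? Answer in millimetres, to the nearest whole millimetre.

Equal angle of view means equal width/f ratio, so f₂ = f₁ · (width₂/width₁) = 303 × 24.37/43.8.
f₂ = 303 × 0.55639 ≈ 168.587 mm.

169 mm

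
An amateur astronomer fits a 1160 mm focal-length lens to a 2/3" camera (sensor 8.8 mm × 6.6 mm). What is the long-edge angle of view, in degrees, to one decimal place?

0.4°

Angle of view α = 2·arctan(w/2f) with w = 8.8 mm and f = 1160 mm.
w/2f = 0.00379; arctan(0.00379) ≈ 0.2173°, so α ≈ 0.4347°.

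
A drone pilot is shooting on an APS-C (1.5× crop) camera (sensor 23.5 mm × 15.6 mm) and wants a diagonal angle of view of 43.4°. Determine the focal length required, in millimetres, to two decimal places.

Sensor diagonal = √(23.5² + 15.6²) = √795.6100 ≈ 28.2066 mm.
From α = 2·arctan(d/2f) we get f = d / (2·tan(α/2)).
With d = 28.2066 mm and α/2 = 21.7°, tan(α/2) ≈ 0.39795, so f ≈ 28.2066 / 0.79590 ≈ 35.4400 mm.

35.44 mm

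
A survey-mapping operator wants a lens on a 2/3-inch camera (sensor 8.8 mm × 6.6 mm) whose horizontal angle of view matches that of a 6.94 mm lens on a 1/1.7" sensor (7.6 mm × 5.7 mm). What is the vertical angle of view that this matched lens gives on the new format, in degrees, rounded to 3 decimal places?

Equal horizontal AOV ⇒ f₂ = f₁ · 8.8/7.6 = 6.94 × 1.15789 ≈ 8.0358 mm.
Vertical AOV on the new format = 2·arctan(6.6 / (2 × 8.0358)) = 2·arctan(0.41066) ≈ 44.6523°.

44.652°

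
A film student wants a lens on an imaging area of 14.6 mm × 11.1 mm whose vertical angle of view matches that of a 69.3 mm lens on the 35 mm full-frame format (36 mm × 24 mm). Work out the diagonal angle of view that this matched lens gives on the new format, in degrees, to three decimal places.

Equal vertical AOV ⇒ f₂ = f₁ · 11.1/24 = 69.3 × 0.46250 ≈ 32.0512 mm.
Sensor diagonal = √(14.6² + 11.1²) = √336.3700 ≈ 18.3404 mm.
Diagonal AOV on the new format = 2·arctan(18.3404 / (2 × 32.0512)) = 2·arctan(0.28611) ≈ 31.9328°.

31.933°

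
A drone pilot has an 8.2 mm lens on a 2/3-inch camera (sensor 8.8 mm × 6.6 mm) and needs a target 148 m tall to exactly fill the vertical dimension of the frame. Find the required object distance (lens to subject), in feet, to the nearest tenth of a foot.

W: 148 m = 148000 mm.
Magnification m = h/W = dᵢ/dₒ; combined with 1/f = 1/dₒ + 1/dᵢ this gives dₒ = f·(1 + W/h).
dₒ = 8.2 mm × (1 + 148000/6.6) = 8.2 × 22425.2424 ≈ 183886.988 mm = 183886.988/304.8 ft = 603.304 ft.

603.3 ft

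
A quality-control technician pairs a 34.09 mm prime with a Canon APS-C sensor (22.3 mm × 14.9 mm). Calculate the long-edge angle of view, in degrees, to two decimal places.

Angle of view α = 2·arctan(w/2f) with w = 22.3 mm and f = 34.09 mm.
w/2f = 0.32708; arctan(0.32708) ≈ 18.1116°, so α ≈ 36.2233°.

36.22°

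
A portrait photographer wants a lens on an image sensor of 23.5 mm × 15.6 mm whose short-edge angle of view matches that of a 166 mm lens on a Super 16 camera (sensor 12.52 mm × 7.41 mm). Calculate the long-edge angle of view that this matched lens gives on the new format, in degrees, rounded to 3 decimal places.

Equal short-edge AOV ⇒ f₂ = f₁ · 15.6/7.41 = 166 × 2.10526 ≈ 349.4737 mm.
Long-edge AOV on the new format = 2·arctan(23.5 / (2 × 349.4737)) = 2·arctan(0.03362) ≈ 3.8513°.

3.851°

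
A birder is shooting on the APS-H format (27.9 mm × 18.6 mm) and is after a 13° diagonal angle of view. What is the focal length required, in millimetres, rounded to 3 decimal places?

Sensor diagonal = √(27.9² + 18.6²) = √1124.3700 ≈ 33.5316 mm.
From α = 2·arctan(d/2f) we get f = d / (2·tan(α/2)).
With d = 33.5316 mm and α/2 = 6.5°, tan(α/2) ≈ 0.11394, so f ≈ 33.5316 / 0.22787 ≈ 147.1517 mm.

147.152 mm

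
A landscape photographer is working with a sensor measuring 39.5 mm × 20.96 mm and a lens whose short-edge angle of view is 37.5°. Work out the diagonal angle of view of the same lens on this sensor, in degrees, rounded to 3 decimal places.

From the short-edge AOV: f = 20.96 / (2·tan(18.75°)) = 20.96 / 0.67891 ≈ 30.8731 mm.
Sensor diagonal = √(39.5² + 20.96²) = √1999.5716 ≈ 44.7166 mm.
Diagonal AOV = 2·arctan(44.7166 / (2 × 30.8731)) = 2·arctan(0.72420) ≈ 71.8241°.

71.824°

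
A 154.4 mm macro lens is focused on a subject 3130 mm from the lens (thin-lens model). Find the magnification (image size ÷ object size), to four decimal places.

0.0519×

Thin lens: 1/f = 1/dₒ + 1/dᵢ → 1/dᵢ = 1/154.4 − 1/3130 = 0.0061572 mm⁻¹, so dᵢ ≈ 162.4116 mm.
Magnification m = dᵢ/dₒ = 162.4116/3130 ≈ 0.05189.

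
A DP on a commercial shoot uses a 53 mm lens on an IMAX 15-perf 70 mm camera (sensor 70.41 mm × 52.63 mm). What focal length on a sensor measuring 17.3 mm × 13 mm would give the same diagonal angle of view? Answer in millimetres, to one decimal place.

13.0 mm

Sensor diagonal = √(70.41² + 52.63²) = √7727.4850 ≈ 87.9061 mm.
Sensor diagonal = √(17.3² + 13²) = √468.2900 ≈ 21.6400 mm.
Equal angle of view means equal diagonal/f ratio, so f₂ = f₁ · (diagonal₂/diagonal₁) = 53 × 21.6400/87.9061.
f₂ = 53 × 0.24617 ≈ 13.047 mm.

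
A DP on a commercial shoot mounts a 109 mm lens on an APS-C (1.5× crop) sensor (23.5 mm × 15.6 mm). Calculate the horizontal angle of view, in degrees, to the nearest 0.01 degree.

Angle of view α = 2·arctan(w/2f) with w = 23.5 mm and f = 109 mm.
w/2f = 0.10780; arctan(0.10780) ≈ 6.1526°, so α ≈ 12.3052°.

12.31°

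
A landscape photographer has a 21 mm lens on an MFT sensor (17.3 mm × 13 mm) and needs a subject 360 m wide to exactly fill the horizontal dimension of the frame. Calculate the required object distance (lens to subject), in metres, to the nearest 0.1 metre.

437.0 m

W: 360 m = 360000 mm.
Magnification m = w/W = dᵢ/dₒ; combined with 1/f = 1/dₒ + 1/dᵢ this gives dₒ = f·(1 + W/w).
dₒ = 21 mm × (1 + 360000/17.3) = 21 × 20810.2486 ≈ 437015.220 mm = 437.015 m.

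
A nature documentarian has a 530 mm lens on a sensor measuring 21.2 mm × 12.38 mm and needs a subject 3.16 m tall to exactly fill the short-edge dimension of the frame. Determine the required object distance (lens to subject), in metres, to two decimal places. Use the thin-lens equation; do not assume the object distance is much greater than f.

W: 3.16 m = 3160 mm.
Magnification m = h/W = dᵢ/dₒ; combined with 1/f = 1/dₒ + 1/dᵢ this gives dₒ = f·(1 + W/h).
dₒ = 530 mm × (1 + 3160/12.38) = 530 × 256.2504 ≈ 135812.714 mm = 135.813 m.

135.81 m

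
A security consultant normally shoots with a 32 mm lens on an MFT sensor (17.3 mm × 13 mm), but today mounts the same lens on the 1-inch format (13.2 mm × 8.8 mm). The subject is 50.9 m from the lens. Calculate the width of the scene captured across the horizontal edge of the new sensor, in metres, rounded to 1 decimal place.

The focal length stays 32 mm; the relevant sensor dimension is now w = 13.2 mm. Object distance dₒ = 50.9 m = 50900 mm.
Thin-lens field width W = w·(dₒ − f)/f = 13.2 × (50900 − 32)/32 ≈ 20983.050 mm = 20.983 m.

21.0 m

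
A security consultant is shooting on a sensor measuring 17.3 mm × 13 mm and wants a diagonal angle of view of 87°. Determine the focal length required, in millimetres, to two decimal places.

Sensor diagonal = √(17.3² + 13²) = √468.2900 ≈ 21.6400 mm.
From α = 2·arctan(d/2f) we get f = d / (2·tan(α/2)).
With d = 21.6400 mm and α/2 = 43.5°, tan(α/2) ≈ 0.94896, so f ≈ 21.6400 / 1.89793 ≈ 11.4019 mm.

11.40 mm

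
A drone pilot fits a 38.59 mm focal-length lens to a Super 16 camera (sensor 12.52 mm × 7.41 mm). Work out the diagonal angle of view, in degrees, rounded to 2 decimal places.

Sensor diagonal = √(12.52² + 7.41²) = √211.6585 ≈ 14.5485 mm.
Angle of view α = 2·arctan(d/2f) with d = 14.5485 mm and f = 38.59 mm.
d/2f = 0.18850; arctan(0.18850) ≈ 10.6750°, so α ≈ 21.3501°.

21.35°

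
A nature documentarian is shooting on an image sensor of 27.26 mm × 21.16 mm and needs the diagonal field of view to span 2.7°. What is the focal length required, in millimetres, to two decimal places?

732.16 mm

Sensor diagonal = √(27.26² + 21.16²) = √1190.8532 ≈ 34.5087 mm.
From α = 2·arctan(d/2f) we get f = d / (2·tan(α/2)).
With d = 34.5087 mm and α/2 = 1.35°, tan(α/2) ≈ 0.02357, so f ≈ 34.5087 / 0.04713 ≈ 732.1627 mm.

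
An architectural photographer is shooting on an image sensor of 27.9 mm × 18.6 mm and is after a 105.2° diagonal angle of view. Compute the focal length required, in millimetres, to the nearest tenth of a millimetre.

12.8 mm

Sensor diagonal = √(27.9² + 18.6²) = √1124.3700 ≈ 33.5316 mm.
From α = 2·arctan(d/2f) we get f = d / (2·tan(α/2)).
With d = 33.5316 mm and α/2 = 52.6°, tan(α/2) ≈ 1.30795, so f ≈ 33.5316 / 2.61589 ≈ 12.8184 mm.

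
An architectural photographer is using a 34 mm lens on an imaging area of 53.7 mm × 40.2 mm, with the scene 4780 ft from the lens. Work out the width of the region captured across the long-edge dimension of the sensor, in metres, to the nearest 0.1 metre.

dₒ: 4780 ft × 304.8 mm/ft = 1456943.95 mm.
Similar triangles through the lens centre give W/dₒ = w/dᵢ; with 1/f = 1/dₒ + 1/dᵢ this gives W = w·(dₒ − f)/f.
W = 53.7 mm × (1.45694e+06 − 34) / 34 = 53.7 × 42850.2927 ≈ 2301060.720 mm = 2301.06 m.

2301.1 m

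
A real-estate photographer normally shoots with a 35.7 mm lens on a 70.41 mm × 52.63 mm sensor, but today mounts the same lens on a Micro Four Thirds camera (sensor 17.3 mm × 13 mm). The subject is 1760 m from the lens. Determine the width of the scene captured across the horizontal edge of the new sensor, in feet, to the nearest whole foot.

The focal length stays 35.7 mm; the relevant sensor dimension is now w = 17.3 mm. Object distance dₒ = 1760 m = 1.76e+06 mm.
Thin-lens field width W = w·(dₒ − f)/f = 17.3 × (1.76e+06 − 35.7)/35.7 ≈ 852867.854 mm = 852867.854/304.8 ft = 2798.12 ft.

2798 ft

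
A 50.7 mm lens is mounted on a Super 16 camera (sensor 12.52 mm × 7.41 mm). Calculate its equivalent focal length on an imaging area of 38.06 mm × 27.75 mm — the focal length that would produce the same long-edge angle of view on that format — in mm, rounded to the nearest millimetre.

Equal angle of view means equal width/f ratio, so f₂ = f₁ · (width₂/width₁) = 50.7 × 38.06/12.52.
f₂ = 50.7 × 3.03994 ≈ 154.125 mm.

154 mm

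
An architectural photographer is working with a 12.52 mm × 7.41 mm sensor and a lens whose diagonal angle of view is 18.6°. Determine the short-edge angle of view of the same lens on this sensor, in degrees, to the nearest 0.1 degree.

Sensor diagonal = √(12.52² + 7.41²) = √211.6585 ≈ 14.5485 mm.
From the diagonal AOV: f = 14.5485 / (2·tan(9.3°)) = 14.5485 / 0.32751 ≈ 44.4212 mm.
Short-edge AOV = 2·arctan(7.41 / (2 × 44.4212)) = 2·arctan(0.08341) ≈ 9.5356°.

9.5°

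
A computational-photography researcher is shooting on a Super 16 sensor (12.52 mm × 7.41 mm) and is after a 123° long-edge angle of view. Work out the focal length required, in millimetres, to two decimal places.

From α = 2·arctan(w/2f) we get f = w / (2·tan(α/2)).
With w = 12.52 mm and α/2 = 61.5°, tan(α/2) ≈ 1.84177, so f ≈ 12.52 / 3.68354 ≈ 3.3989 mm.

3.40 mm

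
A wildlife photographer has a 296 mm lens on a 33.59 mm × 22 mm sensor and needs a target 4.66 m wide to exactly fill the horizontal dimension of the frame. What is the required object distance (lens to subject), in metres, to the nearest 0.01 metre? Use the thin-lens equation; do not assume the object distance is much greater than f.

W: 4.66 m = 4660 mm.
Magnification m = w/W = dᵢ/dₒ; combined with 1/f = 1/dₒ + 1/dᵢ this gives dₒ = f·(1 + W/w).
dₒ = 296 mm × (1 + 4660/33.59) = 296 × 139.7318 ≈ 41360.603 mm = 41.3606 m.

41.36 m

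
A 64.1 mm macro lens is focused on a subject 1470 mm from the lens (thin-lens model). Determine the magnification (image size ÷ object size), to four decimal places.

Thin lens: 1/f = 1/dₒ + 1/dᵢ → 1/dᵢ = 1/64.1 − 1/1470 = 0.0149204 mm⁻¹, so dᵢ ≈ 67.0225 mm.
Magnification m = dᵢ/dₒ = 67.0225/1470 ≈ 0.04559.

0.0456×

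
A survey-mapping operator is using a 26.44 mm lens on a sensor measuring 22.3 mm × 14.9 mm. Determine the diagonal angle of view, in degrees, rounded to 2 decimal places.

Sensor diagonal = √(22.3² + 14.9²) = √719.3000 ≈ 26.8198 mm.
Angle of view α = 2·arctan(d/2f) with d = 26.8198 mm and f = 26.44 mm.
d/2f = 0.50718; arctan(0.50718) ≈ 26.8933°, so α ≈ 53.7866°.

53.79°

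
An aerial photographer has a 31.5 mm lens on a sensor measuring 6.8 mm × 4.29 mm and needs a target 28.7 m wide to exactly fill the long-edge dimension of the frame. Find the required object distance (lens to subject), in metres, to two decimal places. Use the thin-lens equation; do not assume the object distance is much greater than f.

W: 28.7 m = 28700 mm.
Magnification m = w/W = dᵢ/dₒ; combined with 1/f = 1/dₒ + 1/dᵢ this gives dₒ = f·(1 + W/w).
dₒ = 31.5 mm × (1 + 28700/6.8) = 31.5 × 4221.5882 ≈ 132980.029 mm = 132.98 m.

132.98 m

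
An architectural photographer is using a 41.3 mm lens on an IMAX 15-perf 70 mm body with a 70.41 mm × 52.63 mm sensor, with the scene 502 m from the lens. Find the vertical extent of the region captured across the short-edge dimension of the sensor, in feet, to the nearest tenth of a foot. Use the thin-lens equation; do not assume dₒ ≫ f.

dₒ: 502 m = 502000 mm.
Similar triangles through the lens centre give W/dₒ = h/dᵢ; with 1/f = 1/dₒ + 1/dᵢ this gives W = h·(dₒ − f)/f.
W = 52.63 mm × (502000 − 41.3) / 41.3 = 52.63 × 12153.9637 ≈ 639663.108 mm = 639663.108/304.8 ft = 2098.63 ft.

2098.6 ft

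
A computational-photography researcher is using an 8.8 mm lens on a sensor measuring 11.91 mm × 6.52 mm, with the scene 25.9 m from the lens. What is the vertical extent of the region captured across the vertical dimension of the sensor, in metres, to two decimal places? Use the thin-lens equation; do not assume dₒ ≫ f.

dₒ: 25.9 m = 25900 mm.
Similar triangles through the lens centre give W/dₒ = h/dᵢ; with 1/f = 1/dₒ + 1/dᵢ this gives W = h·(dₒ − f)/f.
W = 6.52 mm × (25900 − 8.8) / 8.8 = 6.52 × 2942.1818 ≈ 19183.025 mm = 19.183 m.

19.18 m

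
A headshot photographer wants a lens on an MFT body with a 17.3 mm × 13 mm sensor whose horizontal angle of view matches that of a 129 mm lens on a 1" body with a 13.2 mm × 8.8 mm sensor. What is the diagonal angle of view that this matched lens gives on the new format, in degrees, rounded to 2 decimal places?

Equal horizontal AOV ⇒ f₂ = f₁ · 17.3/13.2 = 129 × 1.31061 ≈ 169.0682 mm.
Sensor diagonal = √(17.3² + 13²) = √468.2900 ≈ 21.6400 mm.
Diagonal AOV on the new format = 2·arctan(21.6400 / (2 × 169.0682)) = 2·arctan(0.06400) ≈ 7.3236°.

7.32°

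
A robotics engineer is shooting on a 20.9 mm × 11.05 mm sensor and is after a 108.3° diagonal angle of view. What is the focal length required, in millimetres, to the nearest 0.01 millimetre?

Sensor diagonal = √(20.9² + 11.05²) = √558.9125 ≈ 23.6413 mm.
From α = 2·arctan(d/2f) we get f = d / (2·tan(α/2)).
With d = 23.6413 mm and α/2 = 54.15°, tan(α/2) ≈ 1.38399, so f ≈ 23.6413 / 2.76797 ≈ 8.5410 mm.

8.54 mm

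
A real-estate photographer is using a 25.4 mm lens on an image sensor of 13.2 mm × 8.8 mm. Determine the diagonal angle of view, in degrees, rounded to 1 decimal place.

34.7°

Sensor diagonal = √(13.2² + 8.8²) = √251.6800 ≈ 15.8644 mm.
Angle of view α = 2·arctan(d/2f) with d = 15.8644 mm and f = 25.4 mm.
d/2f = 0.31229; arctan(0.31229) ≈ 17.3432°, so α ≈ 34.6863°.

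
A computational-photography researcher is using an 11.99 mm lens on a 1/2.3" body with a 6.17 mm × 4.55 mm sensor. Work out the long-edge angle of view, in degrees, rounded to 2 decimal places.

Angle of view α = 2·arctan(w/2f) with w = 6.17 mm and f = 11.99 mm.
w/2f = 0.25730; arctan(0.25730) ≈ 14.4291°, so α ≈ 28.8582°.

28.86°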